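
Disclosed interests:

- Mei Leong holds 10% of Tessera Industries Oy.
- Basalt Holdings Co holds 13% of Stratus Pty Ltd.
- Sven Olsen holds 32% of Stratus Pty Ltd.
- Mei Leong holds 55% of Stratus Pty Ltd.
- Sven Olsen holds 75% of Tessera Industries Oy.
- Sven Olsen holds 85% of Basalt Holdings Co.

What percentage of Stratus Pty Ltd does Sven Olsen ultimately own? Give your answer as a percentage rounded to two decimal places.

Sven reaches Stratus along 2 paths.
Direct stake: 32% = 32%.
Via Basalt: 85% × 13% = 11.05%.
Total: 32% + 11.05% = 43.05%.

43.05%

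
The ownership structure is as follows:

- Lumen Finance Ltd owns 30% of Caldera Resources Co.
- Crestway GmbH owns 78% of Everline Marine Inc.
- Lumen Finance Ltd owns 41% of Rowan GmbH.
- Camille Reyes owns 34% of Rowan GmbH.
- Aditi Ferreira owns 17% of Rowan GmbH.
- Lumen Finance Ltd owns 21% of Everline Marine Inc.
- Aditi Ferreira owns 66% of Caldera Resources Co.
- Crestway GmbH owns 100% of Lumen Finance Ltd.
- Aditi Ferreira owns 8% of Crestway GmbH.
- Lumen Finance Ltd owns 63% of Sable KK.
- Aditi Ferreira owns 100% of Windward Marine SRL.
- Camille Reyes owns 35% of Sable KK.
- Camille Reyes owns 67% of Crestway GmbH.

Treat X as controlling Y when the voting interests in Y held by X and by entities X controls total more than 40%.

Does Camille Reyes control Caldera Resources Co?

No

Camille holds 67% of Crestway, so Camille controls Crestway.
Crestway holds 100% of Lumen, so Camille controls Lumen.
Camille and Lumen together hold 34% + 41% = 75% of Rowan, so Camille controls Rowan.
Camille and Lumen together hold 35% + 63% = 98% of Sable, so Camille controls Sable.
Lumen and Crestway together hold 21% + 78% = 99% of Everline, so Camille controls Everline.
In Caldera, Camille's side holds only 30%, not > 40%.
So Camille does not control Caldera.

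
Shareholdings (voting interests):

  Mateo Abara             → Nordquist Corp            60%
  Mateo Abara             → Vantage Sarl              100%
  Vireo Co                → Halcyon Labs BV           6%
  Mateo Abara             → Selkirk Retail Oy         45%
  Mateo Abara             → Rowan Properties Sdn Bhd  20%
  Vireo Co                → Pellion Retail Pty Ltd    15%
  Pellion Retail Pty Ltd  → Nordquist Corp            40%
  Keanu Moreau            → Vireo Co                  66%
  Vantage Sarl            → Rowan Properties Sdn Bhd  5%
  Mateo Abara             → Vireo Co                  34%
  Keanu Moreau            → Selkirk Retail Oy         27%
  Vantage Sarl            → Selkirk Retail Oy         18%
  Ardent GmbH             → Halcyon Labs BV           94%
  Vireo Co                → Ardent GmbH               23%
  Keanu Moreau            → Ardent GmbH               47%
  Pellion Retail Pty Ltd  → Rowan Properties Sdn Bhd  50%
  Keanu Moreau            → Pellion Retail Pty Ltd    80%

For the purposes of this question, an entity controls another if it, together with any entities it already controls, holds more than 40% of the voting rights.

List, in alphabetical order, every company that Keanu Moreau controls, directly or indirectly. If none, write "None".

Ardent GmbH, Halcyon Labs BV, Pellion Retail Pty Ltd, Rowan Properties Sdn Bhd, Vireo Co

Keanu holds 66% of Vireo, so Keanu controls Vireo.
Vireo and Keanu together hold 15% + 80% = 95% of Pellion, so Keanu controls Pellion.
Keanu and Vireo together hold 47% + 23% = 70% of Ardent, so Keanu controls Ardent.
Pellion holds 50% of Rowan, so Keanu controls Rowan.
Ardent and Vireo together hold 94% + 6% = 100% of Halcyon, so Keanu controls Halcyon.
No other company's threshold is met.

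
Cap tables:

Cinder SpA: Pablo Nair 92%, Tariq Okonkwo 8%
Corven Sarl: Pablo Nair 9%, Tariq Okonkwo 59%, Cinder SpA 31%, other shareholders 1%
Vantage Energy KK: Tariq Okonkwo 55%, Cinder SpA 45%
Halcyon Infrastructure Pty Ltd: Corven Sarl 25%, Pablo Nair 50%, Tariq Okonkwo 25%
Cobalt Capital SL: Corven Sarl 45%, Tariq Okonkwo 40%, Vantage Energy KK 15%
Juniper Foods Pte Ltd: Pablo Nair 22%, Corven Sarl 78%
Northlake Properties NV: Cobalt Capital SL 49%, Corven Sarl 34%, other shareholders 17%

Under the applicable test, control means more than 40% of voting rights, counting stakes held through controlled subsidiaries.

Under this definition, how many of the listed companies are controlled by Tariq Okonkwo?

6

Tariq holds 59% of Corven, so Tariq controls Corven.
Tariq holds 55% of Vantage, so Tariq controls Vantage.
Corven and Tariq together hold 25% + 25% = 50% of Halcyon, so Tariq controls Halcyon.
Corven and Tariq and Vantage together hold 45% + 40% + 15% = 100% of Cobalt, so Tariq controls Cobalt.
Corven holds 78% of Juniper, so Tariq controls Juniper.
Cobalt and Corven together hold 49% + 34% = 83% of Northlake, so Tariq controls Northlake.
No other company's threshold is met.
Tariq controls 6 companies.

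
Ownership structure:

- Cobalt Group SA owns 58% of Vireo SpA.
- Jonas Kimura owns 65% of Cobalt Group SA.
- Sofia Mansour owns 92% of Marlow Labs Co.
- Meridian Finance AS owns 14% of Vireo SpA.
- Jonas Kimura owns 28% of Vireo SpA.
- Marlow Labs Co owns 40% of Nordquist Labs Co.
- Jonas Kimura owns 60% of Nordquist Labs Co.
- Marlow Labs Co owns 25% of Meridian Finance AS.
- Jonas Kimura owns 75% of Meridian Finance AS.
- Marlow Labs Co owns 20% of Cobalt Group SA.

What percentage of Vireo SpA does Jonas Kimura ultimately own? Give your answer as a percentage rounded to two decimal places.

Jonas reaches Vireo along 3 paths.
Via Cobalt: 65% × 58% = 37.7%.
Direct stake: 28% = 28%.
Via Meridian: 75% × 14% = 10.5%.
Total: 37.7% + 28% + 10.5% = 76.2%.
Rounded: 76.20%.

76.20%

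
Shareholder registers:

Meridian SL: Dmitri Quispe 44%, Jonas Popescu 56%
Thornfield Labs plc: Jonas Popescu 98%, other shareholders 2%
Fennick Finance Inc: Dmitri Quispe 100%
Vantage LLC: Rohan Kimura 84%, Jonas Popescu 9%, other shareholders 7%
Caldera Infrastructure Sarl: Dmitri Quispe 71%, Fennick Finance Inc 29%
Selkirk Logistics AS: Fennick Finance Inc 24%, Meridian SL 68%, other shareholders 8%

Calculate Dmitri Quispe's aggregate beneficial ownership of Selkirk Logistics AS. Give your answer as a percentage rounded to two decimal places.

53.92%

Dmitri reaches Selkirk along 2 paths.
Via Fennick: 100% × 24% = 24%.
Via Meridian: 44% × 68% = 29.92%.
Total: 24% + 29.92% = 53.92%.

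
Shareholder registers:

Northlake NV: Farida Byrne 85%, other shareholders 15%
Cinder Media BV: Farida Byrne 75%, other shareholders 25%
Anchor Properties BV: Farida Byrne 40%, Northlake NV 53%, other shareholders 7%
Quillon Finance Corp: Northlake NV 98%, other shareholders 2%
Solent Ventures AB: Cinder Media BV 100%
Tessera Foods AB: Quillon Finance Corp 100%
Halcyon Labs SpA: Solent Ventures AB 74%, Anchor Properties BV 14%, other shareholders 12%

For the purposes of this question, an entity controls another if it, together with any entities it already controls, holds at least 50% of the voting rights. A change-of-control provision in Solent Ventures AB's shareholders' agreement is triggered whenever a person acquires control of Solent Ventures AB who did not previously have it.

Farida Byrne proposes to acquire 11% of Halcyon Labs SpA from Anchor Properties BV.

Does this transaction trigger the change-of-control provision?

The purchase adds only to Farida's holdings (Anchor's stake shrinks), so Farida is the only person who could newly come to control Solent.
Farida holds 75% of Cinder, so Farida controls Cinder.
Cinder holds 100% of Solent, so Farida controls Solent.
So Farida already controls Solent before the transaction.
After the purchase, Farida holds 11% of Halcyon directly, and Anchor's stake falls to 3%.
Farida controlled Solent already, so this is not a new person acquiring control; every other person's position is unchanged or reduced.
No new person acquires control, so the clause is not triggered.

No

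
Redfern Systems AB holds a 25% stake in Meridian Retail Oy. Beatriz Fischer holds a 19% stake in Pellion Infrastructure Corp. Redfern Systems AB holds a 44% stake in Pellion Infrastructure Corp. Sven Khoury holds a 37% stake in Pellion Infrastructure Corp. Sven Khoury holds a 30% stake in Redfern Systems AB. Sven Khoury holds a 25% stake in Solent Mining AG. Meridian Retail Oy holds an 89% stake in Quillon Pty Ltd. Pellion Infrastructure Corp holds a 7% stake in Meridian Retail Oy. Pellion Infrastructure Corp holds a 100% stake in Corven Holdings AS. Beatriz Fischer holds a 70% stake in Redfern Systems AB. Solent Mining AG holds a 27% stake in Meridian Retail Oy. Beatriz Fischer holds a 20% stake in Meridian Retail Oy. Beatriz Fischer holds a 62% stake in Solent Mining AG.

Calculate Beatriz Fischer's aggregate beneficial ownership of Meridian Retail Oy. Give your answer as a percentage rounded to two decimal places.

Beatriz reaches Meridian along 5 paths.
Via Redfern: 70% × 25% = 17.5%.
Via Solent: 62% × 27% = 16.74%.
Direct stake: 20% = 20%.
Via Redfern → Pellion: 70% × 44% × 7% = 2.156%.
Via Pellion: 19% × 7% = 1.33%.
Total: 17.5% + 16.74% + 20% + 2.156% + 1.33% = 57.726%.
Rounded: 57.73%.

57.73%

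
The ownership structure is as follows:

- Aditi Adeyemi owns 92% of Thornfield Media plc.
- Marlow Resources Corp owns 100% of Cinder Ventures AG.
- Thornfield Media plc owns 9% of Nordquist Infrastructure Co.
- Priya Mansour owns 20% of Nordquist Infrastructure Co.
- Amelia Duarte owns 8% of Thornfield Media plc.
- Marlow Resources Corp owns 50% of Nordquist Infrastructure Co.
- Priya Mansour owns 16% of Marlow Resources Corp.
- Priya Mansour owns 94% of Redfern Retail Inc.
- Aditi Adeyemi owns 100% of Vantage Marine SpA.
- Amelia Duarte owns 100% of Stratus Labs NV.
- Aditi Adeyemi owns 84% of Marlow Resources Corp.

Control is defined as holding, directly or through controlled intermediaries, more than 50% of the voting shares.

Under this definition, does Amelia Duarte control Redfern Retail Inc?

Amelia holds 100% of Stratus, so Amelia controls Stratus.
Neither Amelia nor any entity Amelia controls holds any voting interest in Redfern.
So Amelia does not control Redfern.

No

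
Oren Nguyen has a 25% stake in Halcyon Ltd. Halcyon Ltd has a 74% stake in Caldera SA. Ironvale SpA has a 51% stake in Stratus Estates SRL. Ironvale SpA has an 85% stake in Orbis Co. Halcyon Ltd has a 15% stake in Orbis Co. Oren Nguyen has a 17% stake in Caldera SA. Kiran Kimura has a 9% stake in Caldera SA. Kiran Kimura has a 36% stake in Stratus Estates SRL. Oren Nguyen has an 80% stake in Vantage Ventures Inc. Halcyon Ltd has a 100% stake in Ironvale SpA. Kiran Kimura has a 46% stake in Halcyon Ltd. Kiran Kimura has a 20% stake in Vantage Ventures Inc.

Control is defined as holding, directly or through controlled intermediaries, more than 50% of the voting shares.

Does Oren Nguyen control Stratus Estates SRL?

No

Oren holds 80% of Vantage, so Oren controls Vantage.
Neither Oren nor any entity Oren controls holds any voting interest in Stratus.
So Oren does not control Stratus.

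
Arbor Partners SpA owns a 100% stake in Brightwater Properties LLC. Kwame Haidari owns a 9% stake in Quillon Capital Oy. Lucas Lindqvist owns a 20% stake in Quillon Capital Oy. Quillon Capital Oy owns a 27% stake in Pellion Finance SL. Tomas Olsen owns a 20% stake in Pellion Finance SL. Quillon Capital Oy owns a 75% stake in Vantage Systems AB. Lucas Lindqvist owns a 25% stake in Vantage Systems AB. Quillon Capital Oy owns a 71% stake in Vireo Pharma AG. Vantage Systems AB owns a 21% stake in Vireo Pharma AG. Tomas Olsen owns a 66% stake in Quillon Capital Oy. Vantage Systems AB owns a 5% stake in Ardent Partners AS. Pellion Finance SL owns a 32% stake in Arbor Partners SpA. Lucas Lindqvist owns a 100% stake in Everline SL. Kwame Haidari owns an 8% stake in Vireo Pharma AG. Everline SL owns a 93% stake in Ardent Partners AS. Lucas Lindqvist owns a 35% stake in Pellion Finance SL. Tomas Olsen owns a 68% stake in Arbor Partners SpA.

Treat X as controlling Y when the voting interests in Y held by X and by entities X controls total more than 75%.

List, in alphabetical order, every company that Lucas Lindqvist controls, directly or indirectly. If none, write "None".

Ardent Partners AS, Everline SL

Lucas holds 100% of Everline, so Lucas controls Everline.
Everline holds 93% of Ardent, so Lucas controls Ardent.
No other company's threshold is met.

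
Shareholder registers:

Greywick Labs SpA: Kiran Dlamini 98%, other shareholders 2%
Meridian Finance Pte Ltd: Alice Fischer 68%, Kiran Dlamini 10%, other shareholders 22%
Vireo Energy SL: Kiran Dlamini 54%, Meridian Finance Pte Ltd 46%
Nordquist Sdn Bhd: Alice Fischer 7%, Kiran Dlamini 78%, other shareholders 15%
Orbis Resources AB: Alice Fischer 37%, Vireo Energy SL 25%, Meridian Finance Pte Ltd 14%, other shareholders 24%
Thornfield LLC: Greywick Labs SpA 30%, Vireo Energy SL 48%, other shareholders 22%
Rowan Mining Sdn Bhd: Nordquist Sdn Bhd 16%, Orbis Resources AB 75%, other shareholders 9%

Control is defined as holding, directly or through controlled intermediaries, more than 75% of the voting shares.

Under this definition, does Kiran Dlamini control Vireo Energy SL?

Kiran holds 98% of Greywick, so Kiran controls Greywick.
Kiran holds 78% of Nordquist, so Kiran controls Nordquist.
In Vireo, Kiran's side holds only 54%, not > 75%.
So Kiran does not control Vireo.

No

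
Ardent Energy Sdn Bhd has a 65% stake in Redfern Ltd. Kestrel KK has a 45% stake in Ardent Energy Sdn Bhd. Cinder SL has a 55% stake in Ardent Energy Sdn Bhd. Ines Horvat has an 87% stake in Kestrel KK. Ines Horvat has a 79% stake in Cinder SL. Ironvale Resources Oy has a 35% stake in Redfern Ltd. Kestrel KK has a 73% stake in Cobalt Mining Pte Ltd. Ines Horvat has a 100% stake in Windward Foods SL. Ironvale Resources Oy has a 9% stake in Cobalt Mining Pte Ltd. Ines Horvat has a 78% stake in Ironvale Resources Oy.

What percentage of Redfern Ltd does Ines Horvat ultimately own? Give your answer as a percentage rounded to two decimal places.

80.99%

Ines reaches Redfern along 3 paths.
Via Ironvale: 78% × 35% = 27.3%.
Via Kestrel → Ardent: 87% × 45% × 65% = 25.4475%.
Via Cinder → Ardent: 79% × 55% × 65% = 28.2425%.
Total: 27.3% + 25.4475% + 28.2425% = 80.99%.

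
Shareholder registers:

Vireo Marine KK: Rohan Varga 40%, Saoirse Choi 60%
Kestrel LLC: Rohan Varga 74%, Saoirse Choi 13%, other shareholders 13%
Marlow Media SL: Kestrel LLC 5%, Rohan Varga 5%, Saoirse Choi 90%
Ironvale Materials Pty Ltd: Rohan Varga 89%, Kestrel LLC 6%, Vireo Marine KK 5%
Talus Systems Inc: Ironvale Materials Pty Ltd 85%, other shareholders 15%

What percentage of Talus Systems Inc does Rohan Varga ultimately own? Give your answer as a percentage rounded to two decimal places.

81.12%

Rohan reaches Talus along 3 paths.
Via Ironvale: 89% × 85% = 75.65%.
Via Kestrel → Ironvale: 74% × 6% × 85% = 3.774%.
Via Vireo → Ironvale: 40% × 5% × 85% = 1.7%.
Total: 75.65% + 3.774% + 1.7% = 81.124%.
Rounded: 81.12%.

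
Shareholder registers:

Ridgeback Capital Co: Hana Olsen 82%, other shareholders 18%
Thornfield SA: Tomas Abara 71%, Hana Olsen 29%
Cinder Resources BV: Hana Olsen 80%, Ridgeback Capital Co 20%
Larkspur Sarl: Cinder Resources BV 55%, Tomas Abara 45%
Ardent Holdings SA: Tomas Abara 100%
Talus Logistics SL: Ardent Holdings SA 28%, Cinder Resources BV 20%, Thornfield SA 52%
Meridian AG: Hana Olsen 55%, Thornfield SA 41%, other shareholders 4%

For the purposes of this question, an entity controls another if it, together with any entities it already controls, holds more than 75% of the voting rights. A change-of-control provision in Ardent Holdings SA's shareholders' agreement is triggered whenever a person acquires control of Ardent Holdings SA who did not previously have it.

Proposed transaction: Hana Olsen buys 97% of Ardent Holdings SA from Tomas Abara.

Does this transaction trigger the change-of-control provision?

The purchase adds only to Hana's holdings (Tomas's stake shrinks), so Hana is the only person who could newly come to control Ardent.
Hana holds 82% of Ridgeback, so Hana controls Ridgeback.
Hana and Ridgeback together hold 80% + 20% = 100% of Cinder, so Hana controls Cinder.
Neither Hana nor any entity Hana controls holds any voting interest in Ardent.
So before the transaction, Hana does not control Ardent.
After the purchase, Hana holds 97% of Ardent directly, and Tomas's stake falls to 3%.
Hana holds 97% of Ardent, so Hana controls Ardent.
Hana did not control Ardent before and does after, so the clause is triggered.

Yes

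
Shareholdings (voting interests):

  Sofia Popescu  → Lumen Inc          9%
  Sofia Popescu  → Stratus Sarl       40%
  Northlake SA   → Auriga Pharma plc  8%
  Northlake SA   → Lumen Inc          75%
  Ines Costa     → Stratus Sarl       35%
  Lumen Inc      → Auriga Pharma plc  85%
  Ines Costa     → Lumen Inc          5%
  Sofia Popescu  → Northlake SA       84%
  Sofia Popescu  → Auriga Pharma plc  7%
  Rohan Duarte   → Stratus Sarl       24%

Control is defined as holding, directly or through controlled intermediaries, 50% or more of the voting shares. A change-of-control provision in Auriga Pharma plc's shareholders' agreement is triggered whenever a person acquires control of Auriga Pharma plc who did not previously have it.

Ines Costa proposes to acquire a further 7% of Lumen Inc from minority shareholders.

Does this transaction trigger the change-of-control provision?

The purchase changes only Ines's holdings, so Ines is the only person who could newly come to control Auriga.
Ines's largest direct stake is 35% in Stratus, which does not meet the threshold, so Ines controls no company.
Neither Ines nor any entity Ines controls holds any voting interest in Auriga.
So before the transaction, Ines does not control Auriga.
After the purchase, Ines's direct stake in Lumen rises to 5% + 7% = 12%.
Ines's side now holds 12% of Lumen, not ≥ 50%, so Ines still does not control Lumen.
After the transaction, neither Ines nor any entity Ines controls holds a voting interest in Auriga, so Ines still does not control it.
No new person acquires control, so the clause is not triggered.

No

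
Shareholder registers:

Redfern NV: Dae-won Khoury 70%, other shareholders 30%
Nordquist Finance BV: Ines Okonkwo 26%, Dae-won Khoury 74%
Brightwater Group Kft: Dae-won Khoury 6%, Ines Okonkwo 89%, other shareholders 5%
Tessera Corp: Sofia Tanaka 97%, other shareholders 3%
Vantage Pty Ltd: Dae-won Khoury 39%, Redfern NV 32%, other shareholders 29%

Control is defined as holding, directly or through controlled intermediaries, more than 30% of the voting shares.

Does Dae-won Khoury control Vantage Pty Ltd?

Yes

Dae-won holds 70% of Redfern, so Dae-won controls Redfern.
Dae-won and Redfern together hold 39% + 32% = 71% of Vantage, so Dae-won controls Vantage.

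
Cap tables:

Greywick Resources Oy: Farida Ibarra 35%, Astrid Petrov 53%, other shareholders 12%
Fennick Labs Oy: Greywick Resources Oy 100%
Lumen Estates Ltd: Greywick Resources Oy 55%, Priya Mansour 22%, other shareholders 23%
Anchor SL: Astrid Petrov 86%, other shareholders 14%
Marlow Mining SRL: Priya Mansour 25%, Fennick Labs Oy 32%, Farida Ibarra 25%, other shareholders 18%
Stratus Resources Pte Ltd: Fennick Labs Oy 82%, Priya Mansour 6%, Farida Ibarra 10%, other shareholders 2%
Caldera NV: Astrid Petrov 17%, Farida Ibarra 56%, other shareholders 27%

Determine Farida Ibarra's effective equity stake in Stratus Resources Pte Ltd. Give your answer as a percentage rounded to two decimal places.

38.70%

Farida reaches Stratus along 2 paths.
Via Greywick → Fennick: 35% × 100% × 82% = 28.7%.
Direct stake: 10% = 10%.
Total: 28.7% + 10% = 38.7%.
Rounded: 38.70%.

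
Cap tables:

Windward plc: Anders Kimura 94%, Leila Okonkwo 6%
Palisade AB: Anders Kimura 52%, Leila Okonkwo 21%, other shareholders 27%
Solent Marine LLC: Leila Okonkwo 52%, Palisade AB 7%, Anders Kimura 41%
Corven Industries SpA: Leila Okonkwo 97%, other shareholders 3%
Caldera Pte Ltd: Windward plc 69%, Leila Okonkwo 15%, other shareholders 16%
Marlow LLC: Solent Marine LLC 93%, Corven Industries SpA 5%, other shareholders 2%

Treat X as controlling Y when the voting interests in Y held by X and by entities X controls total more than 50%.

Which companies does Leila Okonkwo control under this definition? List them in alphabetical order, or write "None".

Corven Industries SpA, Marlow LLC, Solent Marine LLC

Leila holds 52% of Solent, so Leila controls Solent.
Leila holds 97% of Corven, so Leila controls Corven.
Solent and Corven together hold 93% + 5% = 98% of Marlow, so Leila controls Marlow.
No other company's threshold is met.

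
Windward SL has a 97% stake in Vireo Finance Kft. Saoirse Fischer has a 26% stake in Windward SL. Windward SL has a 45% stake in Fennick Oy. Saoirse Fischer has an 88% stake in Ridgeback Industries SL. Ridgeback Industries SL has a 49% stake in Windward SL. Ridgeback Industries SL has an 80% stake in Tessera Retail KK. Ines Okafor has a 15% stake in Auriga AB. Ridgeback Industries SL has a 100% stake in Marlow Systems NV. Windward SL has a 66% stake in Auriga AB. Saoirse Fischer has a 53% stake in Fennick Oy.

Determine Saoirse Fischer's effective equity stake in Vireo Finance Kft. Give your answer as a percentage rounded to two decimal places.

67.05%

Saoirse reaches Vireo along 2 paths.
Via Ridgeback → Windward: 88% × 49% × 97% = 41.8264%.
Via Windward: 26% × 97% = 25.22%.
Total: 41.8264% + 25.22% = 67.0464%.
Rounded: 67.05%.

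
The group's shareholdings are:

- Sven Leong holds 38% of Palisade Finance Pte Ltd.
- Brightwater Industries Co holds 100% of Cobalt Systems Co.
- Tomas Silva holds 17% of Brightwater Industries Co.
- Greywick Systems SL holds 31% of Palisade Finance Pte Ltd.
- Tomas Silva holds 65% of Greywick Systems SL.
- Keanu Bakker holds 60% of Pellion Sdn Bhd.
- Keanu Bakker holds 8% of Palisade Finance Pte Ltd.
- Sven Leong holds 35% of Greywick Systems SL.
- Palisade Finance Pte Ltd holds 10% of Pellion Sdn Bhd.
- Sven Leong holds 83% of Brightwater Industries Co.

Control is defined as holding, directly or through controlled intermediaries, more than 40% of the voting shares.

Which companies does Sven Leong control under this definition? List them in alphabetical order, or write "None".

Sven holds 83% of Brightwater, so Sven controls Brightwater.
Brightwater holds 100% of Cobalt, so Sven controls Cobalt.
No other company's threshold is met.

Brightwater Industries Co, Cobalt Systems Co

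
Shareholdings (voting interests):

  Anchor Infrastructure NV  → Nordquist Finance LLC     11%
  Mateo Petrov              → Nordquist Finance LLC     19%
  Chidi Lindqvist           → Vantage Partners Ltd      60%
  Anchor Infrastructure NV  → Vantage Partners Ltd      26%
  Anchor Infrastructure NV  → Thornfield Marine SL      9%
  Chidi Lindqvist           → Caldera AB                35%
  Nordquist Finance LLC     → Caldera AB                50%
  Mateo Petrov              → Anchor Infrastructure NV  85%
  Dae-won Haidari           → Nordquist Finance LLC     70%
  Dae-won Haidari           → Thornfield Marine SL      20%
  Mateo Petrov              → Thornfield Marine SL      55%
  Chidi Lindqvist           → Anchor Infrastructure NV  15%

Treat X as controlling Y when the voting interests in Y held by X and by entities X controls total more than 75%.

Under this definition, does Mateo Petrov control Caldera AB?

Mateo holds 85% of Anchor, so Mateo controls Anchor.
Neither Mateo nor any entity Mateo controls holds any voting interest in Caldera.
So Mateo does not control Caldera.

No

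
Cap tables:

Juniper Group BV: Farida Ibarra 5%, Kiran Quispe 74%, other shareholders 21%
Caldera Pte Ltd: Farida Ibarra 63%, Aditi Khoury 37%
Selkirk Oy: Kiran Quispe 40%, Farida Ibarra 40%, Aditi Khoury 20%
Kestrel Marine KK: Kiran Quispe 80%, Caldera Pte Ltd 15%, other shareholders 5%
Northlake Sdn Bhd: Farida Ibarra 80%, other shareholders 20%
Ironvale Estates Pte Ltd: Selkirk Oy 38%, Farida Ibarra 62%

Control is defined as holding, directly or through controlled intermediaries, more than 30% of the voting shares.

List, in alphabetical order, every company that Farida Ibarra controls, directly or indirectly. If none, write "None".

Farida holds 63% of Caldera, so Farida controls Caldera.
Farida holds 40% of Selkirk, so Farida controls Selkirk.
Farida holds 80% of Northlake, so Farida controls Northlake.
Selkirk and Farida together hold 38% + 62% = 100% of Ironvale, so Farida controls Ironvale.
No other company's threshold is met.

Caldera Pte Ltd, Ironvale Estates Pte Ltd, Northlake Sdn Bhd, Selkirk Oy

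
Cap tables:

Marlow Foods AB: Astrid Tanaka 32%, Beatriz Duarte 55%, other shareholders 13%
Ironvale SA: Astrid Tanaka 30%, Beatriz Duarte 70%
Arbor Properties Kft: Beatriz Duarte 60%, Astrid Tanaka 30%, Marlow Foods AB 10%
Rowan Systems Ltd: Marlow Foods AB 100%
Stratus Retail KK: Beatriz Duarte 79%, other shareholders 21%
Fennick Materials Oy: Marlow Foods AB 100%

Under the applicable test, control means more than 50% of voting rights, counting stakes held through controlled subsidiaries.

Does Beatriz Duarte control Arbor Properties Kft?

Yes

Beatriz holds 55% of Marlow, so Beatriz controls Marlow.
Beatriz and Marlow together hold 60% + 10% = 70% of Arbor, so Beatriz controls Arbor.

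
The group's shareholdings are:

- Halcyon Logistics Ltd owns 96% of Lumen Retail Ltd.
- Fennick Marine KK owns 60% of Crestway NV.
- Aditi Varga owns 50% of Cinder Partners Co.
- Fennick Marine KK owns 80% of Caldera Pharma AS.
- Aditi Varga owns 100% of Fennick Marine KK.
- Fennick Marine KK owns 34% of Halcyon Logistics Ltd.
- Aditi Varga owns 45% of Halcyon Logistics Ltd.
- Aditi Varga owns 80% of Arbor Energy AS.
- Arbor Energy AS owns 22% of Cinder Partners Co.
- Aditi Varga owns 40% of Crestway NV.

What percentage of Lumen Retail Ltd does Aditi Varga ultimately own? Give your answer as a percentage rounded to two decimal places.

75.84%

Aditi reaches Lumen along 2 paths.
Via Halcyon: 45% × 96% = 43.2%.
Via Fennick → Halcyon: 100% × 34% × 96% = 32.64%.
Total: 43.2% + 32.64% = 75.84%.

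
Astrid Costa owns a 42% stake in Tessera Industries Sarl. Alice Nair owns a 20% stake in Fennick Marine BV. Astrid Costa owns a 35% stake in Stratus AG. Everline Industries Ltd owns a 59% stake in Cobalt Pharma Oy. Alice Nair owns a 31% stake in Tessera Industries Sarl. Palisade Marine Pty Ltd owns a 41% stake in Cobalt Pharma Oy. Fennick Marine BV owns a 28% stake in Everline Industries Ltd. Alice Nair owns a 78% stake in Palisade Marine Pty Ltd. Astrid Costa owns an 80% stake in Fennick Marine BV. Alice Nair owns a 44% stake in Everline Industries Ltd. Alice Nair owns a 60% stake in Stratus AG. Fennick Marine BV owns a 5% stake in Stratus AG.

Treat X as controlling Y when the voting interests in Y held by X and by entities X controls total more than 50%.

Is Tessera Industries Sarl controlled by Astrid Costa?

No

Astrid holds 80% of Fennick, so Astrid controls Fennick.
In Tessera, Astrid's side holds only 42%, not > 50%.
So Astrid does not control Tessera.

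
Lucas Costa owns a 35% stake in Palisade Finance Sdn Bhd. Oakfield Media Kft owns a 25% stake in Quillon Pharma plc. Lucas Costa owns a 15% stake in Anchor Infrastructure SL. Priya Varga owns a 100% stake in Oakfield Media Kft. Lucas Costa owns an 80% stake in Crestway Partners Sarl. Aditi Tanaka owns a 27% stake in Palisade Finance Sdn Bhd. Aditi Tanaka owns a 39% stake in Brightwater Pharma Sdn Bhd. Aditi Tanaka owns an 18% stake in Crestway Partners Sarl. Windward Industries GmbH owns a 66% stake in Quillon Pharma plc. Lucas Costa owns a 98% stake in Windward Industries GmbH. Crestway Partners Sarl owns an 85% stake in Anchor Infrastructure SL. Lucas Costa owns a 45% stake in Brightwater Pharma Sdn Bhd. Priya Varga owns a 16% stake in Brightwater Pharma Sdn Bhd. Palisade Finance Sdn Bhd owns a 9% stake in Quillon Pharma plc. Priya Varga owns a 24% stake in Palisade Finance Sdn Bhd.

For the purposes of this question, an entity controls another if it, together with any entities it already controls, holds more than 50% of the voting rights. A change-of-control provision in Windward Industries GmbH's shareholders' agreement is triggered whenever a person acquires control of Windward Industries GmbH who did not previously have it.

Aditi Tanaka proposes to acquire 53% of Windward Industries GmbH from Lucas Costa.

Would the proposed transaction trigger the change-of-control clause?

The purchase adds only to Aditi's holdings (Lucas's stake shrinks), so Aditi is the only person who could newly come to control Windward.
Aditi's largest direct stake is 39% in Brightwater, which does not meet the threshold, so Aditi controls no company.
Neither Aditi nor any entity Aditi controls holds any voting interest in Windward.
So before the transaction, Aditi does not control Windward.
After the purchase, Aditi holds 53% of Windward directly, and Lucas's stake falls to 45%.
Aditi holds 53% of Windward, so Aditi controls Windward.
Aditi did not control Windward before and does after, so the clause is triggered.

Yes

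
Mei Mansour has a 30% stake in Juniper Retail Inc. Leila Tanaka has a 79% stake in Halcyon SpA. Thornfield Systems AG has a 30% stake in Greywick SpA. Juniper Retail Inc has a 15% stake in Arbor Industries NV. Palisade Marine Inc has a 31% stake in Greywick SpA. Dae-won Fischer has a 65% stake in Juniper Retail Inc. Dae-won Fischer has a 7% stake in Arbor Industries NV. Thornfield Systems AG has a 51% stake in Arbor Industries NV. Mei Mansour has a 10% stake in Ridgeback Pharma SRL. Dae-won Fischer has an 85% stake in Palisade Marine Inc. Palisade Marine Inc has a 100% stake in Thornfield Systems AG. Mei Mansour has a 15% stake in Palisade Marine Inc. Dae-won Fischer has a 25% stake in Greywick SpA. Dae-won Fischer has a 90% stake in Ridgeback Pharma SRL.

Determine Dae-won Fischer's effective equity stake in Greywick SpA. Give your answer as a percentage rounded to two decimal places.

76.85%

Dae-won reaches Greywick along 3 paths.
Via Palisade → Thornfield: 85% × 100% × 30% = 25.5%.
Via Palisade: 85% × 31% = 26.35%.
Direct stake: 25% = 25%.
Total: 25.5% + 26.35% + 25% = 76.85%.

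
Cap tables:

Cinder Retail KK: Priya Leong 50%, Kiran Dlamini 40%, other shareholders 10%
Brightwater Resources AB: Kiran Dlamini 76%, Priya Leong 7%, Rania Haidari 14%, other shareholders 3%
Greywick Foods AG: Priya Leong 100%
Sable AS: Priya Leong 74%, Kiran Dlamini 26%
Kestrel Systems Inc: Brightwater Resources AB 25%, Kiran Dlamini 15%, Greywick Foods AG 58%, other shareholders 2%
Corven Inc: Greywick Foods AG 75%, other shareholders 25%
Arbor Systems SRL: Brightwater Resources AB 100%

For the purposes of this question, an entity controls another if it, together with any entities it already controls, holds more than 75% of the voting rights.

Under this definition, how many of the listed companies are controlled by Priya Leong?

1

Priya holds 100% of Greywick, so Priya controls Greywick.
No other company's threshold is met.
Priya controls 1 company.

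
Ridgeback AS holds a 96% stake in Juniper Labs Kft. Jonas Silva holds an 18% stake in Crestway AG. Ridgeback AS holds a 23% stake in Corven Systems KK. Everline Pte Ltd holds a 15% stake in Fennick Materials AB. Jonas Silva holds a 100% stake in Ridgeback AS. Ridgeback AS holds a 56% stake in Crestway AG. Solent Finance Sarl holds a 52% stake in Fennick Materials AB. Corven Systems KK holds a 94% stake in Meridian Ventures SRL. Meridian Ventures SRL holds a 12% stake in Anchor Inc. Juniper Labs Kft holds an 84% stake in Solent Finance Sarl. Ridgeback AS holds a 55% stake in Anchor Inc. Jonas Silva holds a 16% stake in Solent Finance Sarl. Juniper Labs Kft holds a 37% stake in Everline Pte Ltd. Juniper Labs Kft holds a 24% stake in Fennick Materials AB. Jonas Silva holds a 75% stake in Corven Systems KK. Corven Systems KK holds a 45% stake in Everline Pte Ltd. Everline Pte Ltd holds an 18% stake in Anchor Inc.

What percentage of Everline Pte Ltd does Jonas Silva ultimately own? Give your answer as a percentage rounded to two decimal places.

79.62%

Jonas reaches Everline along 3 paths.
Via Ridgeback → Juniper: 100% × 96% × 37% = 35.52%.
Via Corven: 75% × 45% = 33.75%.
Via Ridgeback → Corven: 100% × 23% × 45% = 10.35%.
Total: 35.52% + 33.75% + 10.35% = 79.62%.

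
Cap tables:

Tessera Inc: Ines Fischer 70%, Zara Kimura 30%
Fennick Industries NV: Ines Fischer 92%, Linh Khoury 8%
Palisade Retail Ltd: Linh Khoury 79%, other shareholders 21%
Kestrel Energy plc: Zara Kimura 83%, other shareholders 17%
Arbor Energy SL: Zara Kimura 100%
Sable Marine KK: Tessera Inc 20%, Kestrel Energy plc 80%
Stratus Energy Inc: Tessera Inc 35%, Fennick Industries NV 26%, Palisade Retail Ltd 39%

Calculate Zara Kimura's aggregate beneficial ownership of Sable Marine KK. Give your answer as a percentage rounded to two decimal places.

Zara reaches Sable along 2 paths.
Via Tessera: 30% × 20% = 6%.
Via Kestrel: 83% × 80% = 66.4%.
Total: 6% + 66.4% = 72.4%.
Rounded: 72.40%.

72.40%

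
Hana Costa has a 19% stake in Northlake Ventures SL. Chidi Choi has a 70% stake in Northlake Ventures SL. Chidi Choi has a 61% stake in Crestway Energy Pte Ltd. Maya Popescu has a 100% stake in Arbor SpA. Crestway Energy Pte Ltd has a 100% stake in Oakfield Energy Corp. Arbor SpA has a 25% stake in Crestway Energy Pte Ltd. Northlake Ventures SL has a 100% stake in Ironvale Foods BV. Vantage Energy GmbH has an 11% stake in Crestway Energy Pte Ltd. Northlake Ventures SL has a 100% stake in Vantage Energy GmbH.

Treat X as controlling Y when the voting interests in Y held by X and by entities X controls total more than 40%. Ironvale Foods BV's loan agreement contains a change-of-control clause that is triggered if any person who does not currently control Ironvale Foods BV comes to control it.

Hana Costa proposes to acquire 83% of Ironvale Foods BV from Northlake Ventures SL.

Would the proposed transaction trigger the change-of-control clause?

The purchase adds only to Hana's holdings (Northlake's stake shrinks), so Hana is the only person who could newly come to control Ironvale.
Hana's largest direct stake is 19% in Northlake, which does not meet the threshold, so Hana controls no company.
Neither Hana nor any entity Hana controls holds any voting interest in Ironvale.
So before the transaction, Hana does not control Ironvale.
After the purchase, Hana holds 83% of Ironvale directly, and Northlake's stake falls to 17%.
Hana holds 83% of Ironvale, so Hana controls Ironvale.
Hana did not control Ironvale before and does after, so the clause is triggered.

Yes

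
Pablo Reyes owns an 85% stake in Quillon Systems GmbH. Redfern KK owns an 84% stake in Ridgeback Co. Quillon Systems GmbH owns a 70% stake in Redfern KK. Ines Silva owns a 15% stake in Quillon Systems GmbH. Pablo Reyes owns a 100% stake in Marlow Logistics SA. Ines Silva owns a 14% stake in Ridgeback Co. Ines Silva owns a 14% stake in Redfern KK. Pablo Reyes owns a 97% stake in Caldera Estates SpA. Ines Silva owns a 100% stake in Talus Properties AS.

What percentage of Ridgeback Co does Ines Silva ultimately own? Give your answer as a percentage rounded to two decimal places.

34.58%

Ines reaches Ridgeback along 3 paths.
Via Redfern: 14% × 84% = 11.76%.
Via Quillon → Redfern: 15% × 70% × 84% = 8.82%.
Direct stake: 14% = 14%.
Total: 11.76% + 8.82% + 14% = 34.58%.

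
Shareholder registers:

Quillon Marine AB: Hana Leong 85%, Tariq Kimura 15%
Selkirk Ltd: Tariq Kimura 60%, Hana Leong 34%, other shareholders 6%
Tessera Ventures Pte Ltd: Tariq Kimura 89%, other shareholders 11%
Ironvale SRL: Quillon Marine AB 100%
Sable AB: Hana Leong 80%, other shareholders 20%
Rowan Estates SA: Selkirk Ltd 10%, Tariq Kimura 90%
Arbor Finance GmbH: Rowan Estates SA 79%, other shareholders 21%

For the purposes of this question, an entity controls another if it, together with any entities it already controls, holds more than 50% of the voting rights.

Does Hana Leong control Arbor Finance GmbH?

No

Hana holds 85% of Quillon, so Hana controls Quillon.
Quillon holds 100% of Ironvale, so Hana controls Ironvale.
Hana holds 80% of Sable, so Hana controls Sable.
Neither Hana nor any entity Hana controls holds any voting interest in Arbor.
So Hana does not control Arbor.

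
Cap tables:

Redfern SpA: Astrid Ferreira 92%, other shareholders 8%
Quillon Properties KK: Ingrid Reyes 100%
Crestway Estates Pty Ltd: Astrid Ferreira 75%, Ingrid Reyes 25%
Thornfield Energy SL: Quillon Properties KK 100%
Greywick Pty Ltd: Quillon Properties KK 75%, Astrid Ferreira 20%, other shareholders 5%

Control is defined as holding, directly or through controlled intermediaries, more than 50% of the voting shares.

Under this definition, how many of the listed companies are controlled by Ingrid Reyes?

3

Ingrid holds 100% of Quillon, so Ingrid controls Quillon.
Quillon holds 100% of Thornfield, so Ingrid controls Thornfield.
Quillon holds 75% of Greywick, so Ingrid controls Greywick.
No other company's threshold is met.
Ingrid controls 3 companies.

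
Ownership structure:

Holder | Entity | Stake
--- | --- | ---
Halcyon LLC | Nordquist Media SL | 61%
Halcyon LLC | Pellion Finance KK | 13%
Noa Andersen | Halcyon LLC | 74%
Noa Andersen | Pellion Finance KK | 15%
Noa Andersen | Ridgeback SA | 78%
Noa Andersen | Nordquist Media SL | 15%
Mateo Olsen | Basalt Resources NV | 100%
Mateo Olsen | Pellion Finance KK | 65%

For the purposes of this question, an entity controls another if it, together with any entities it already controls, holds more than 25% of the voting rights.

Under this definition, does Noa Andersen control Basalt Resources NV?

No

Noa holds 78% of Ridgeback, so Noa controls Ridgeback.
Noa holds 74% of Halcyon, so Noa controls Halcyon.
Noa and Halcyon together hold 15% + 13% = 28% of Pellion, so Noa controls Pellion.
Noa and Halcyon together hold 15% + 61% = 76% of Nordquist, so Noa controls Nordquist.
Neither Noa nor any entity Noa controls holds any voting interest in Basalt.
So Noa does not control Basalt.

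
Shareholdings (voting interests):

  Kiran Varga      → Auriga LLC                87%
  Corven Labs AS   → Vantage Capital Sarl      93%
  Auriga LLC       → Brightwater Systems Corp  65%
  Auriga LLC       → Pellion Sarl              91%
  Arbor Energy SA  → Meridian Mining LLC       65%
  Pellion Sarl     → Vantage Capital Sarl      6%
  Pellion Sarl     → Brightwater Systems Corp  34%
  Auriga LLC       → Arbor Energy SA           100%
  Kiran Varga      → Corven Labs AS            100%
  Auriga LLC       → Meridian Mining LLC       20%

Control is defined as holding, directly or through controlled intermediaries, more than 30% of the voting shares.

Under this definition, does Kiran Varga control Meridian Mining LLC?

Kiran holds 87% of Auriga, so Kiran controls Auriga.
Auriga holds 100% of Arbor, so Kiran controls Arbor.
Auriga and Arbor together hold 20% + 65% = 85% of Meridian, so Kiran controls Meridian.

Yes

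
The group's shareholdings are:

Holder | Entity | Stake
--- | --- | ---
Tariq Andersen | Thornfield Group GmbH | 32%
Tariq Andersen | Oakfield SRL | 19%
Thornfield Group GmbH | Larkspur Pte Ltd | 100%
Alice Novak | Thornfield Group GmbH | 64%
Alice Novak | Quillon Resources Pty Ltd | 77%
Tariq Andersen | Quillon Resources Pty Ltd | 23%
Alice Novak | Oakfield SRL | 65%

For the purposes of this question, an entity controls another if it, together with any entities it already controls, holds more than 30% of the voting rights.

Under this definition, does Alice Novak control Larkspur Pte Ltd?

Yes

Alice holds 64% of Thornfield, so Alice controls Thornfield.
Thornfield holds 100% of Larkspur, so Alice controls Larkspur.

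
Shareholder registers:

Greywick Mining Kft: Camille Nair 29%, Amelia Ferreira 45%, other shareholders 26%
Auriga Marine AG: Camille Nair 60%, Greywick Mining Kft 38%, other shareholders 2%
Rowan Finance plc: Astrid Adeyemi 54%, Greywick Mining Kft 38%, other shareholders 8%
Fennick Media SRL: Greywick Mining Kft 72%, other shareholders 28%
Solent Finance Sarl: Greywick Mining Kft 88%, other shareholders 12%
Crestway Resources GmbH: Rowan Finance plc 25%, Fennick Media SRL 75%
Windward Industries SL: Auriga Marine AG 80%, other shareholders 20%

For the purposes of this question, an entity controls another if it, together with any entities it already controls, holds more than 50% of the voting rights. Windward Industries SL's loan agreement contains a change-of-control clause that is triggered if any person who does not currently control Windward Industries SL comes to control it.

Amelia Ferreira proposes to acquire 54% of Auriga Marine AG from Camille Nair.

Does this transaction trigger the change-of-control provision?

Yes

The purchase adds only to Amelia's holdings (Camille's stake shrinks), so Amelia is the only person who could newly come to control Windward.
Amelia's largest direct stake is 45% in Greywick, which does not meet the threshold, so Amelia controls no company.
Neither Amelia nor any entity Amelia controls holds any voting interest in Windward.
So before the transaction, Amelia does not control Windward.
After the purchase, Amelia holds 54% of Auriga directly, and Camille's stake falls to 6%.
Amelia holds 54% of Auriga, so Amelia controls Auriga.
Auriga holds 80% of Windward, so Amelia controls Windward.
Amelia did not control Windward before and does after, so the clause is triggered.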